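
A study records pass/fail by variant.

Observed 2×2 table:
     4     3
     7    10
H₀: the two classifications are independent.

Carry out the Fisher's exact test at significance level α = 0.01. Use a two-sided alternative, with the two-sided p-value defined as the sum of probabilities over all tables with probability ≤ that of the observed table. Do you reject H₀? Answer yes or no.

Margins: r₁=7, r₂=17, c₁=11, c₂=13, n=24
p_obs = C(7,4)·C(17,7)/C(24,11); sum pmf over tables with pmf ≤ p_obs
p-value (two-sided) = 0.65913
At α=0.01: p ≥ α → fail to reject H₀

reject H₀: no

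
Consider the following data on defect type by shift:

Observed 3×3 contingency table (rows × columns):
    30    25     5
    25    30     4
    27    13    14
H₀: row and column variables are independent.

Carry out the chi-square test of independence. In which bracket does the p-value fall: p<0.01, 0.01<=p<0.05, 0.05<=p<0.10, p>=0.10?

Row totals [60, 59, 54], col totals [82, 68, 23], n=173
χ² = (30−28.44)²/28.44 + (25−23.58)²/23.58 + (5−7.98)²/7.98 + (25−27.97)²/27.97 + (30−23.19)²/23.19 + (4−7.84)²/7.84 + (27−25.60)²/25.60 + (13−21.23)²/21.23 + (14−7.18)²/7.18 = 15.2241
df = 4
p-value (upper-tail) = 0.00426
→ bracket: p<0.01

p-value bracket: p<0.01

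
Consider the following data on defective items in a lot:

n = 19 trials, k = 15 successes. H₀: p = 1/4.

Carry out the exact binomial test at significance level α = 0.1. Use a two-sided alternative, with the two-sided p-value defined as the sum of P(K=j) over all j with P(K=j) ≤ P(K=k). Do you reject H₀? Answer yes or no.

Exact binomial: n=19, k=15, p₀=1/4=0.2500
P(X=j) = C(n,j)·p₀^j·(1−p₀)^(n−j); p = Σ P(X=j) over j with P(X=j) ≤ P(X=15)
p-value (two-sided) = 0.00000
At α=0.1: p < α → reject H₀

reject H₀: yes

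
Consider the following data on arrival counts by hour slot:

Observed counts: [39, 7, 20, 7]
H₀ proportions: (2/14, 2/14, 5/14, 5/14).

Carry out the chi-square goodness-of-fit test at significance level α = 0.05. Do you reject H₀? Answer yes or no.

n = 73; E_i = n·p_i = [10.43, 10.43, 26.07, 26.07]
χ² = (39−10.43)²/10.43 + (7−10.43)²/10.43 + (20−26.07)²/26.07 + (7−26.07)²/26.07 = 94.7699
df = 3
p-value (upper-tail) = 0.00000
At α=0.05: p < α → reject H₀

reject H₀: yes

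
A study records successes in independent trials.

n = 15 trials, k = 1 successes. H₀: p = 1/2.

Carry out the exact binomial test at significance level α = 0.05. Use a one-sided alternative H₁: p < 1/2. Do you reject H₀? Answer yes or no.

Exact binomial: n=15, k=1, p₀=1/2=0.5000
P(X≤1) from Σ C(n,i)·p₀^i·(1−p₀)^(n−i)
p-value (one-sided, H₁ less) = 0.00049
At α=0.05: p < α → reject H₀

reject H₀: yes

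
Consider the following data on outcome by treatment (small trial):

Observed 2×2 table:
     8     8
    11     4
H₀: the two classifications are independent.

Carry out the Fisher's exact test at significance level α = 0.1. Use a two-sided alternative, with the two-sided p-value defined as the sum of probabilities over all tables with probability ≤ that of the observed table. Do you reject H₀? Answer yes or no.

Margins: r₁=16, r₂=15, c₁=19, c₂=12, n=31
p_obs = C(16,8)·C(15,11)/C(31,19); sum pmf over tables with pmf ≤ p_obs
p-value (two-sided) = 0.27337
At α=0.1: p ≥ α → fail to reject H₀

reject H₀: no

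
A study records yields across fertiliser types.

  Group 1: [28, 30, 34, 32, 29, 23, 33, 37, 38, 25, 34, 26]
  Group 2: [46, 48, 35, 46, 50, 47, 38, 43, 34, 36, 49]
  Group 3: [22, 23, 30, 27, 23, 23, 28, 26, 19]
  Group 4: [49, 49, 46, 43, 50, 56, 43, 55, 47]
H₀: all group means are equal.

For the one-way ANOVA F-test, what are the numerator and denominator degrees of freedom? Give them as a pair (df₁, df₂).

degrees of freedom = [3, 37]

k = 4 groups, N = 41 total
df = (k−1, N−k) = (4−1, 41−4) = (3, 37)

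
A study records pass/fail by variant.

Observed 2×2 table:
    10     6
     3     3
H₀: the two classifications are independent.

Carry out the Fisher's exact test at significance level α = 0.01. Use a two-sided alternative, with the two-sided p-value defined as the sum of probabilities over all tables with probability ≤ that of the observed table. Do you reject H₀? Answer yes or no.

Margins: r₁=16, r₂=6, c₁=13, c₂=9, n=22
p_obs = C(16,10)·C(6,3)/C(22,13); sum pmf over tables with pmf ≤ p_obs
p-value (two-sided) = 0.65502
At α=0.01: p ≥ α → fail to reject H₀

reject H₀: no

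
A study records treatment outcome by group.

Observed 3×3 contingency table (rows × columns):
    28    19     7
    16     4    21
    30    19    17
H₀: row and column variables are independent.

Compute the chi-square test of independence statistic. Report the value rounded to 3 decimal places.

test statistic = 19.326

Row totals [54, 41, 66], col totals [74, 42, 45], n=161
χ² = (28−24.82)²/24.82 + (19−14.09)²/14.09 + (7−15.09)²/15.09 + (16−18.84)²/18.84 + (4−10.70)²/10.70 + (21−11.46)²/11.46 + (30−30.34)²/30.34 + (19−17.22)²/17.22 + (17−18.45)²/18.45 = 19.3260
df = 4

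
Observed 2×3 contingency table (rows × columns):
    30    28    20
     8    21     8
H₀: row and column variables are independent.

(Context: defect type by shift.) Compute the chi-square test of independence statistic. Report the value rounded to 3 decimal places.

Row totals [78, 37], col totals [38, 49, 28], n=115
χ² = (30−25.77)²/25.77 + (28−33.23)²/33.23 + (20−18.99)²/18.99 + (8−12.23)²/12.23 + (21−15.77)²/15.77 + (8−9.01)²/9.01 = 4.8830
df = 2

test statistic = 4.883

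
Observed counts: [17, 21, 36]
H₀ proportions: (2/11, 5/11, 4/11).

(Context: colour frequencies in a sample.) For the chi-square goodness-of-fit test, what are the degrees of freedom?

degrees of freedom = 2

df = k − 1 = 3 − 1 = 2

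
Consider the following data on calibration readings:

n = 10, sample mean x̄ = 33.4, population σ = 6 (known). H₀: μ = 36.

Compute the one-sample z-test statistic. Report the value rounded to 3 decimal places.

SE = σ/√n = 6/√10 = 1.8974
z = (x̄−μ₀)/SE = (33.4−36)/1.8974 = -1.3703

test statistic = -1.370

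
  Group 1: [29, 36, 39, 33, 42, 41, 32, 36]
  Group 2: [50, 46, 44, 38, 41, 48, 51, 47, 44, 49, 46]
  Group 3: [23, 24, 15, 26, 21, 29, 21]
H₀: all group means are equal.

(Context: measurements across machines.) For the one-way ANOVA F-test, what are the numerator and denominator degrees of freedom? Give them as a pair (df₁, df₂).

k = 3 groups, N = 26 total
df = (k−1, N−k) = (3−1, 26−3) = (2, 23)

degrees of freedom = [2, 23]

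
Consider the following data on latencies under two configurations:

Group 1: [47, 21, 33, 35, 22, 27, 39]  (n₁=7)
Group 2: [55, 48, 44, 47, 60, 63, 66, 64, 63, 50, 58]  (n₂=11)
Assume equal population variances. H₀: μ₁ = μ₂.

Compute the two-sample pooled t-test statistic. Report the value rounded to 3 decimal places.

test statistic = -5.931

x̄₁=32.000, s₁=9.399, n₁=7
x̄₂=56.182, s₂=7.795, n₂=11
s_p² = [6·9.399² + 10·7.795²]/16 = 71.1023
SE = √(s_p²·(1/7+1/11)) = 4.0769
t = (32.000−56.182)/4.0769 = -5.9314
df = 16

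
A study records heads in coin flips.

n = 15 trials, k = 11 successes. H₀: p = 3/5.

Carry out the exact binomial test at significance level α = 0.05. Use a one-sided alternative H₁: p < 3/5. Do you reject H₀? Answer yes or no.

reject H₀: no

Exact binomial: n=15, k=11, p₀=3/5=0.6000
P(X≤11) from Σ C(n,i)·p₀^i·(1−p₀)^(n−i)
p-value (one-sided, H₁ less) = 0.90950
At α=0.05: p ≥ α → fail to reject H₀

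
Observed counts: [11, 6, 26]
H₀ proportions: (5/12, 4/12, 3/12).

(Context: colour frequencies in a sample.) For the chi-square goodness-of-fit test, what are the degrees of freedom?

degrees of freedom = 2

df = k − 1 = 3 − 1 = 2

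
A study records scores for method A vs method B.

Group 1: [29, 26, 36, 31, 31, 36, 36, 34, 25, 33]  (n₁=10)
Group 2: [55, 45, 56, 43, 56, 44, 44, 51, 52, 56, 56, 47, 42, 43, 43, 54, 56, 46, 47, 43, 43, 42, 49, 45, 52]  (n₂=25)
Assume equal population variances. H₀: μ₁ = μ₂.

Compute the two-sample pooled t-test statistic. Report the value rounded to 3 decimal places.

x̄₁=31.700, s₁=4.057, n₁=10
x̄₂=48.400, s₂=5.385, n₂=25
s_p² = [9·4.057² + 24·5.385²]/33 = 25.5788
SE = √(s_p²·(1/10+1/25)) = 1.8924
t = (31.700−48.400)/1.8924 = -8.8250
df = 33

test statistic = -8.825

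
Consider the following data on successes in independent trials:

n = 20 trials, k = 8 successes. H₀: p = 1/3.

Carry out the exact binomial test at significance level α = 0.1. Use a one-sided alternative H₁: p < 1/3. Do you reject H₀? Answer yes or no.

Exact binomial: n=20, k=8, p₀=1/3=0.3333
P(X≤8) from Σ C(n,i)·p₀^i·(1−p₀)^(n−i)
p-value (one-sided, H₁ less) = 0.80945
At α=0.1: p ≥ α → fail to reject H₀

reject H₀: no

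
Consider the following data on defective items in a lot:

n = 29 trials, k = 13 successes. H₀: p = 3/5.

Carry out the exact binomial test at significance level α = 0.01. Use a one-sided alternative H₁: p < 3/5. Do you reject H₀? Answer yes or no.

reject H₀: no

Exact binomial: n=29, k=13, p₀=3/5=0.6000
P(X≤13) from Σ C(n,i)·p₀^i·(1−p₀)^(n−i)
p-value (one-sided, H₁ less) = 0.07095
At α=0.01: p ≥ α → fail to reject H₀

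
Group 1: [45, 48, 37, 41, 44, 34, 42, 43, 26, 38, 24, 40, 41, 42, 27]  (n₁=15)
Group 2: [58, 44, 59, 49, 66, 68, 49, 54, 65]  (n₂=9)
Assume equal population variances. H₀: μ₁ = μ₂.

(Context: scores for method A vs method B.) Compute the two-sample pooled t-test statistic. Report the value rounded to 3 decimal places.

x̄₁=38.133, s₁=7.279, n₁=15
x̄₂=56.889, s₂=8.492, n₂=9
s_p² = [14·7.279² + 8·8.492²]/22 = 59.9374
SE = √(s_p²·(1/15+1/9)) = 3.2643
t = (38.133−56.889)/3.2643 = -5.7457
df = 22

test statistic = -5.746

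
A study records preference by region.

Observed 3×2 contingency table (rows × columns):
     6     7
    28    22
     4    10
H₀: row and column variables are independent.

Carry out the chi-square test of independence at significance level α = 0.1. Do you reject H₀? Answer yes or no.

Row totals [13, 50, 14], col totals [38, 39], n=77
χ² = (6−6.42)²/6.42 + (7−6.58)²/6.58 + (28−24.68)²/24.68 + (22−25.32)²/25.32 + (4−6.91)²/6.91 + (10−7.09)²/7.09 = 3.3559
df = 2
p-value (upper-tail) = 0.18675
At α=0.1: p ≥ α → fail to reject H₀

reject H₀: no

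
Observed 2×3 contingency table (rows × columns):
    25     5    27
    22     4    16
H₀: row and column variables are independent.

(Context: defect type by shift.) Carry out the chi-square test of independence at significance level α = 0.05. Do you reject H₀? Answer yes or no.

reject H₀: no

Row totals [57, 42], col totals [47, 9, 43], n=99
χ² = (25−27.06)²/27.06 + (5−5.18)²/5.18 + (27−24.76)²/24.76 + (22−19.94)²/19.94 + (4−3.82)²/3.82 + (16−18.24)²/18.24 = 0.8637
df = 2
p-value (upper-tail) = 0.64932
At α=0.05: p ≥ α → fail to reject H₀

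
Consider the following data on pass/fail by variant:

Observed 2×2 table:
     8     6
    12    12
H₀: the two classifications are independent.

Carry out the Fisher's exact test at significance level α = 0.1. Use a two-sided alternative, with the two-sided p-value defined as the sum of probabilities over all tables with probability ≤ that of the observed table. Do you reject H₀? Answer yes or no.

reject H₀: no

Margins: r₁=14, r₂=24, c₁=20, c₂=18, n=38
p_obs = C(14,8)·C(24,12)/C(38,20); sum pmf over tables with pmf ≤ p_obs
p-value (two-sided) = 0.74487
At α=0.1: p ≥ α → fail to reject H₀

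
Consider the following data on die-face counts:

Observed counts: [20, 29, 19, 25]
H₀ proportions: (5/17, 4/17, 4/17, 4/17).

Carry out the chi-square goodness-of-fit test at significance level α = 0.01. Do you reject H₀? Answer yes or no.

n = 93; E_i = n·p_i = [27.35, 21.88, 21.88, 21.88]
χ² = (20−27.35)²/27.35 + (29−21.88)²/21.88 + (19−21.88)²/21.88 + (25−21.88)²/21.88 = 5.1156
df = 3
p-value (upper-tail) = 0.16353
At α=0.01: p ≥ α → fail to reject H₀

reject H₀: no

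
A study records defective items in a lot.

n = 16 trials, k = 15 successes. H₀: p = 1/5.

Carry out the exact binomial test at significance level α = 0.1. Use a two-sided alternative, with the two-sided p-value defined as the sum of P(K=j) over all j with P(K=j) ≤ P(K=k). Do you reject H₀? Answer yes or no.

Exact binomial: n=16, k=15, p₀=1/5=0.2000
P(X=j) = C(n,j)·p₀^j·(1−p₀)^(n−j); p = Σ P(X=j) over j with P(X=j) ≤ P(X=15)
p-value (two-sided) = 0.00000
At α=0.1: p < α → reject H₀

reject H₀: yes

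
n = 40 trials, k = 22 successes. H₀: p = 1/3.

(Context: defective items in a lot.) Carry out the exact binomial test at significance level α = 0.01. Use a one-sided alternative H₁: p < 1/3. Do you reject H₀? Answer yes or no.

reject H₀: no

Exact binomial: n=40, k=22, p₀=1/3=0.3333
P(X≤22) from Σ C(n,i)·p₀^i·(1−p₀)^(n−i)
p-value (one-sided, H₁ less) = 0.99855
At α=0.01: p ≥ α → fail to reject H₀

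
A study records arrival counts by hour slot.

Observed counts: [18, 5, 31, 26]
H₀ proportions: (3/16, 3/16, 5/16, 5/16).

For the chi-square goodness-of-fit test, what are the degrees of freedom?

df = k − 1 = 4 − 1 = 3

degrees of freedom = 3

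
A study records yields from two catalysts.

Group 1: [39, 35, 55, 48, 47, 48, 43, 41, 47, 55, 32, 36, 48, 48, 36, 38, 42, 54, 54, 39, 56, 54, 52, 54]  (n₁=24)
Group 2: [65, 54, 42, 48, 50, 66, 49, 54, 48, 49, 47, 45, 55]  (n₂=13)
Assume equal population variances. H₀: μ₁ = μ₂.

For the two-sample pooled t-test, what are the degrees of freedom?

degrees of freedom = 35

df = n₁ + n₂ − 2 = 24 + 13 − 2 = 35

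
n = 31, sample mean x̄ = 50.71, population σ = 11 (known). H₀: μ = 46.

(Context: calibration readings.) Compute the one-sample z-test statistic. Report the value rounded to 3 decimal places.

test statistic = 2.384

SE = σ/√n = 11/√31 = 1.9757
z = (x̄−μ₀)/SE = (50.71−46)/1.9757 = 2.3840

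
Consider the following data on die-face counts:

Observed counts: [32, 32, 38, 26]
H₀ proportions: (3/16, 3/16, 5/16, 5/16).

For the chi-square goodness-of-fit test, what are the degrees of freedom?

df = k − 1 = 4 − 1 = 3

degrees of freedom = 3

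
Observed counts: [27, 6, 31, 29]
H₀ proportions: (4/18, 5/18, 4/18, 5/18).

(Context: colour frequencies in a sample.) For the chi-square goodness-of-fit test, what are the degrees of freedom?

df = k − 1 = 4 − 1 = 3

degrees of freedom = 3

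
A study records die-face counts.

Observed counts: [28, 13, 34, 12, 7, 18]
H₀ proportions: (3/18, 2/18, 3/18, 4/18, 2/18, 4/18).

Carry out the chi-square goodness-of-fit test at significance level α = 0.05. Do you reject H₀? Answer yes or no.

reject H₀: yes

n = 112; E_i = n·p_i = [18.67, 12.44, 18.67, 24.89, 12.44, 24.89]
χ² = (28−18.67)²/18.67 + (13−12.44)²/12.44 + (34−18.67)²/18.67 + (12−24.89)²/24.89 + (7−12.44)²/12.44 + (18−24.89)²/24.89 = 28.2500
df = 5
p-value (upper-tail) = 0.00003
At α=0.05: p < α → reject H₀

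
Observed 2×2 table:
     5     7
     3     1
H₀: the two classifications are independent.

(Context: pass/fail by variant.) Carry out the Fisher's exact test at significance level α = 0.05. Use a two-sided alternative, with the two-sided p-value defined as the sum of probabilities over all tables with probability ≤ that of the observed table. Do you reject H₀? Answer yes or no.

Margins: r₁=12, r₂=4, c₁=8, c₂=8, n=16
p_obs = C(12,5)·C(4,3)/C(16,8); sum pmf over tables with pmf ≤ p_obs
p-value (two-sided) = 0.56923
At α=0.05: p ≥ α → fail to reject H₀

reject H₀: no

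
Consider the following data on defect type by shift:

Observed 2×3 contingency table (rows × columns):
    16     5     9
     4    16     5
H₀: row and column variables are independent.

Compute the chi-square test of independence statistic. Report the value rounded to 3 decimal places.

Row totals [30, 25], col totals [20, 21, 14], n=55
χ² = (16−10.91)²/10.91 + (5−11.45)²/11.45 + (9−7.64)²/7.64 + (4−9.09)²/9.09 + (16−9.55)²/9.55 + (5−6.36)²/6.36 = 13.7640
df = 2

test statistic = 13.764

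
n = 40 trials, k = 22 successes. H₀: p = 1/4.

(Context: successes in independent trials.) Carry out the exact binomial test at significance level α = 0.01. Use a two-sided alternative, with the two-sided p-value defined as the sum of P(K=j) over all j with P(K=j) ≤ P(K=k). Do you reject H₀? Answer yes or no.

reject H₀: yes

Exact binomial: n=40, k=22, p₀=1/4=0.2500
P(X=j) = C(n,j)·p₀^j·(1−p₀)^(n−j); p = Σ P(X=j) over j with P(X=j) ≤ P(X=22)
p-value (two-sided) = 0.00006
At α=0.01: p < α → reject H₀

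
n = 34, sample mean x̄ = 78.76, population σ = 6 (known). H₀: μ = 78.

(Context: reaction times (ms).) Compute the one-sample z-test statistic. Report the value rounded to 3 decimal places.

SE = σ/√n = 6/√34 = 1.0290
z = (x̄−μ₀)/SE = (78.76−78)/1.0290 = 0.7386

test statistic = 0.739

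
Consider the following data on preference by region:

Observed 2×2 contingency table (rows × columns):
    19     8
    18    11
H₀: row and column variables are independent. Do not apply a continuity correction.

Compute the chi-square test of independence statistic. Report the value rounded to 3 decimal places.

test statistic = 0.430

Row totals [27, 29], col totals [37, 19], n=56
χ² = (19−17.84)²/17.84 + (8−9.16)²/9.16 + (18−19.16)²/19.16 + (11−9.84)²/9.84 = 0.4298
df = 1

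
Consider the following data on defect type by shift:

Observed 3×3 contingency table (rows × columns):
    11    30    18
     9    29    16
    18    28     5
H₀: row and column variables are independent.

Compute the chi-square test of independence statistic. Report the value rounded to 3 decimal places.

Row totals [59, 54, 51], col totals [38, 87, 39], n=164
χ² = (11−13.67)²/13.67 + (30−31.30)²/31.30 + (18−14.03)²/14.03 + (9−12.51)²/12.51 + (29−28.65)²/28.65 + (16−12.84)²/12.84 + (18−11.82)²/11.82 + (28−27.05)²/27.05 + (5−12.13)²/12.13 = 10.9233
df = 4

test statistic = 10.923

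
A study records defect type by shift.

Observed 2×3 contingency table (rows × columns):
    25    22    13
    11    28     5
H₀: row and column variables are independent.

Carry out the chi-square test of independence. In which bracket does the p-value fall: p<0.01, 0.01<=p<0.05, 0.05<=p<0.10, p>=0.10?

Row totals [60, 44], col totals [36, 50, 18], n=104
χ² = (25−20.77)²/20.77 + (22−28.85)²/28.85 + (13−10.38)²/10.38 + (11−15.23)²/15.23 + (28−21.15)²/21.15 + (5−7.62)²/7.62 = 7.4344
df = 2
p-value (upper-tail) = 0.02430
→ bracket: 0.01<=p<0.05

p-value bracket: 0.01<=p<0.05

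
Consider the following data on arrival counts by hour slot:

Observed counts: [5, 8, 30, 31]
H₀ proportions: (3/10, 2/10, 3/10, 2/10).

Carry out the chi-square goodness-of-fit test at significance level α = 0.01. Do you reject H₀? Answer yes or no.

reject H₀: yes

n = 74; E_i = n·p_i = [22.20, 14.80, 22.20, 14.80]
χ² = (5−22.20)²/22.20 + (8−14.80)²/14.80 + (30−22.20)²/22.20 + (31−14.80)²/14.80 = 36.9234
df = 3
p-value (upper-tail) = 0.00000
At α=0.01: p < α → reject H₀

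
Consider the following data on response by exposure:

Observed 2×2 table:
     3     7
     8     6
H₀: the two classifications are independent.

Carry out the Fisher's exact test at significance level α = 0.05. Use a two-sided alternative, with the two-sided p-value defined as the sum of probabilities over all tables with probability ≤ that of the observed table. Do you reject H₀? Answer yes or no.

reject H₀: no

Margins: r₁=10, r₂=14, c₁=11, c₂=13, n=24
p_obs = C(10,3)·C(14,8)/C(24,11); sum pmf over tables with pmf ≤ p_obs
p-value (two-sided) = 0.23967
At α=0.05: p ≥ α → fail to reject H₀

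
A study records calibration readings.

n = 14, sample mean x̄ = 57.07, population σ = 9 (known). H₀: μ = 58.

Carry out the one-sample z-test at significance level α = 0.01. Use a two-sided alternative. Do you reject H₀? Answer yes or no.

SE = σ/√n = 9/√14 = 2.4054
z = (x̄−μ₀)/SE = (57.07−58)/2.4054 = -0.3866
p-value (two-sided) = 0.69902
At α=0.01: p ≥ α → fail to reject H₀

reject H₀: no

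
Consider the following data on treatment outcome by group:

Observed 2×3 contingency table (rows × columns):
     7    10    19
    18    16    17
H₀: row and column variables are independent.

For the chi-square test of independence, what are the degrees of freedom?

df = (r−1)(c−1) = (2−1)·(3−1) = 2

degrees of freedom = 2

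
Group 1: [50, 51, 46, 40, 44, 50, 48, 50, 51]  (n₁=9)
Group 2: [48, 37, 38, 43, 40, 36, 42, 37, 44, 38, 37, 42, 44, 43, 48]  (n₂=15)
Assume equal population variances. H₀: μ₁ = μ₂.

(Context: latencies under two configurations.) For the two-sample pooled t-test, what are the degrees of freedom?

degrees of freedom = 22

df = n₁ + n₂ − 2 = 9 + 15 − 2 = 22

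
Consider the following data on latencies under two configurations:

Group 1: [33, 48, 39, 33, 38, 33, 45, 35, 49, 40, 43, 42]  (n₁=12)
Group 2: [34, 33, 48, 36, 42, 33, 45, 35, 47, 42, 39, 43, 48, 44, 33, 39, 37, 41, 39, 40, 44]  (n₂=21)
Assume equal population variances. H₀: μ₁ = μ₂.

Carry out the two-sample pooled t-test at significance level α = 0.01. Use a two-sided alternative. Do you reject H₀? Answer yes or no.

x̄₁=39.833, s₁=5.718, n₁=12
x̄₂=40.095, s₂=4.939, n₂=21
s_p² = [11·5.718² + 20·4.939²]/31 = 27.3379
SE = √(s_p²·(1/12+1/21)) = 1.8921
t = (39.833−40.095)/1.8921 = -0.1384
df = 31
p-value (two-sided) = 0.89080
At α=0.01: p ≥ α → fail to reject H₀

reject H₀: no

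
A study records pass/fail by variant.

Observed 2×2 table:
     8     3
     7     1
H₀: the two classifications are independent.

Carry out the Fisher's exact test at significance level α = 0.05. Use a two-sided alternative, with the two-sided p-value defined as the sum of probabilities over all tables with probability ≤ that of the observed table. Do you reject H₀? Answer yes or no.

Margins: r₁=11, r₂=8, c₁=15, c₂=4, n=19
p_obs = C(11,8)·C(8,7)/C(19,15); sum pmf over tables with pmf ≤ p_obs
p-value (two-sided) = 0.60268
At α=0.05: p ≥ α → fail to reject H₀

reject H₀: no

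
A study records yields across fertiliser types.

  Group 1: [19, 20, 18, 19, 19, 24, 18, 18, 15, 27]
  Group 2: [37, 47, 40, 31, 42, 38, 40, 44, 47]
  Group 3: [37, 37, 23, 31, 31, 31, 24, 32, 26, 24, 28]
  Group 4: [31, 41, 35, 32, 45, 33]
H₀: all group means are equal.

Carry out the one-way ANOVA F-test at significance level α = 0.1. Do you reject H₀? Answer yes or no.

reject H₀: yes

Group means [19.70, 40.67, 29.45, 36.17], grand mean 30.667
SSB = Σnᵢ(x̄ᵢ−x̄)² = 2300.339; SSW = ΣΣ(x−x̄ᵢ)² = 711.661
MSB = 2300.339/3 = 766.7798; MSW = 711.661/32 = 22.2394
F = MSB/MSW = 34.4784
df = (3, 32)
p-value (upper-tail) = 0.00000
At α=0.1: p < α → reject H₀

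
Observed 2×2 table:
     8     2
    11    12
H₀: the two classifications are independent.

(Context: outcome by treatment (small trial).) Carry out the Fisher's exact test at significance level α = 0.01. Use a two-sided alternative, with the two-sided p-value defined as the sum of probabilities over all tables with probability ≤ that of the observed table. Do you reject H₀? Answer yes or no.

reject H₀: no

Margins: r₁=10, r₂=23, c₁=19, c₂=14, n=33
p_obs = C(10,8)·C(23,11)/C(33,19); sum pmf over tables with pmf ≤ p_obs
p-value (two-sided) = 0.13118
At α=0.01: p ≥ α → fail to reject H₀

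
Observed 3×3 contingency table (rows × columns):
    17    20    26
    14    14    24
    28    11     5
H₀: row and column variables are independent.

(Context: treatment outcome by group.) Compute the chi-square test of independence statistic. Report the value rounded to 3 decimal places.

test statistic = 21.692

Row totals [63, 52, 44], col totals [59, 45, 55], n=159
χ² = (17−23.38)²/23.38 + (20−17.83)²/17.83 + (26−21.79)²/21.79 + (14−19.30)²/19.30 + (14−14.72)²/14.72 + (24−17.99)²/17.99 + (28−16.33)²/16.33 + (11−12.45)²/12.45 + (5−15.22)²/15.22 = 21.6920
df = 4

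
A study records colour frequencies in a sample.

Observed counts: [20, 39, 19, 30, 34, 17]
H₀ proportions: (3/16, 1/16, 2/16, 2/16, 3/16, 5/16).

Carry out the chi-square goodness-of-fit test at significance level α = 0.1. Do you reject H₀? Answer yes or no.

reject H₀: yes

n = 159; E_i = n·p_i = [29.81, 9.94, 19.88, 19.88, 29.81, 49.69]
χ² = (20−29.81)²/29.81 + (39−9.94)²/9.94 + (19−19.88)²/19.88 + (30−19.88)²/19.88 + (34−29.81)²/29.81 + (17−49.69)²/49.69 = 115.5124
df = 5
p-value (upper-tail) = 0.00000
At α=0.1: p < α → reject H₀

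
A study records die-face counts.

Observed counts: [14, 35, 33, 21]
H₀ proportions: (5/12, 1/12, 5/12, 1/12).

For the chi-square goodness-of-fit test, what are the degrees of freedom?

degrees of freedom = 3

df = k − 1 = 4 − 1 = 3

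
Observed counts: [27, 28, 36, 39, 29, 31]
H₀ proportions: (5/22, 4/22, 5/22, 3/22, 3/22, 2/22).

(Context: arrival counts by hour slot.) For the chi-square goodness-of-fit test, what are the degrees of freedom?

df = k − 1 = 6 − 1 = 5

degrees of freedom = 5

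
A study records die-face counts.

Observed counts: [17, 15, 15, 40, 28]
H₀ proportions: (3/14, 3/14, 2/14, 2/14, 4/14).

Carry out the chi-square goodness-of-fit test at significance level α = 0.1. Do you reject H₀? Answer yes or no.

reject H₀: yes

n = 115; E_i = n·p_i = [24.64, 24.64, 16.43, 16.43, 32.86]
χ² = (17−24.64)²/24.64 + (15−24.64)²/24.64 + (15−16.43)²/16.43 + (40−16.43)²/16.43 + (28−32.86)²/32.86 = 40.8058
df = 4
p-value (upper-tail) = 0.00000
At α=0.1: p < α → reject H₀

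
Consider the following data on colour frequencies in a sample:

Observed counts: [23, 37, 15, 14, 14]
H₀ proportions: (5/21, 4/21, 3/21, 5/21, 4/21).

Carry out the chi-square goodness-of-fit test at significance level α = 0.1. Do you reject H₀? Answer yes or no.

reject H₀: yes

n = 103; E_i = n·p_i = [24.52, 19.62, 14.71, 24.52, 19.62]
χ² = (23−24.52)²/24.52 + (37−19.62)²/19.62 + (15−14.71)²/14.71 + (14−24.52)²/24.52 + (14−19.62)²/19.62 = 21.6238
df = 4
p-value (upper-tail) = 0.00024
At α=0.1: p < α → reject H₀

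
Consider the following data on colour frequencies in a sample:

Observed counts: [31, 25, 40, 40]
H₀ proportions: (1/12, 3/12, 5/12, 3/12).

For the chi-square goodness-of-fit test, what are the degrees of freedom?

df = k − 1 = 4 − 1 = 3

degrees of freedom = 3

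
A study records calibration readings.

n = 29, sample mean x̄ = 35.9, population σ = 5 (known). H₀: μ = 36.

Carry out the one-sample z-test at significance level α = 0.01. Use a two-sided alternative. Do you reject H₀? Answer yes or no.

reject H₀: no

SE = σ/√n = 5/√29 = 0.9285
z = (x̄−μ₀)/SE = (35.9−36)/0.9285 = -0.1077
p-value (two-sided) = 0.91423
At α=0.01: p ≥ α → fail to reject H₀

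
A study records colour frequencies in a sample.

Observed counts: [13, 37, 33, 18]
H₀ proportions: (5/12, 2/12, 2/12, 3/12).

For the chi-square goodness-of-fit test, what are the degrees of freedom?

degrees of freedom = 3

df = k − 1 = 4 − 1 = 3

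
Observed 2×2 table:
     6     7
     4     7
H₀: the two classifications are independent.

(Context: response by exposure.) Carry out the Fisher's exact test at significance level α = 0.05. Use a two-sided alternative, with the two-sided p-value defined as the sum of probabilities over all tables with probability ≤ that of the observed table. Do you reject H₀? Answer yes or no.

reject H₀: no

Margins: r₁=13, r₂=11, c₁=10, c₂=14, n=24
p_obs = C(13,6)·C(11,4)/C(24,10); sum pmf over tables with pmf ≤ p_obs
p-value (two-sided) = 0.69683
At α=0.05: p ≥ α → fail to reject H₀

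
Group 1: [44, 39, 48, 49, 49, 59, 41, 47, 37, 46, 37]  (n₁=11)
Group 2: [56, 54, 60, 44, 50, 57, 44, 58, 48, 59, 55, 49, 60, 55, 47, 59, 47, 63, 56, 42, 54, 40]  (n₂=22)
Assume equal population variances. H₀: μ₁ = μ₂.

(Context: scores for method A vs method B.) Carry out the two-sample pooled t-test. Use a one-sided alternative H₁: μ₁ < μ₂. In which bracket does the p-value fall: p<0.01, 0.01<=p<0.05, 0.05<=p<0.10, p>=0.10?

x̄₁=45.091, s₁=6.503, n₁=11
x̄₂=52.591, s₂=6.580, n₂=22
s_p² = [10·6.503² + 21·6.580²]/31 = 42.9751
SE = √(s_p²·(1/11+1/22)) = 2.4208
t = (45.091−52.591)/2.4208 = -3.0982
df = 31
p-value (one-sided, H₁ less) = 0.00206
→ bracket: p<0.01

p-value bracket: p<0.01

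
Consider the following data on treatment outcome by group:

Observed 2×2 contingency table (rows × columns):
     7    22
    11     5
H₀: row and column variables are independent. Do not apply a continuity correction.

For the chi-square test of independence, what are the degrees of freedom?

degrees of freedom = 1

df = (r−1)(c−1) = (2−1)·(2−1) = 1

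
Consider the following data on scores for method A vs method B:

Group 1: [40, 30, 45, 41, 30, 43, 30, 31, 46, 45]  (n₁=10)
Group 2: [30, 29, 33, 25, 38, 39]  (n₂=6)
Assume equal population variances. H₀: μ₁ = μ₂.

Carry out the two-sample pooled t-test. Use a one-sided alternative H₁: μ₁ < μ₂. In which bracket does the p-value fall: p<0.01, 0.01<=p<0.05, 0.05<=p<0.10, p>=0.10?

p-value bracket: p>=0.10

x̄₁=38.100, s₁=6.999, n₁=10
x̄₂=32.333, s₂=5.428, n₂=6
s_p² = [9·6.999² + 5·5.428²]/14 = 42.0167
SE = √(s_p²·(1/10+1/6)) = 3.3473
t = (38.100−32.333)/3.3473 = 1.7228
df = 14
p-value (one-sided, H₁ less) = 0.94653
→ bracket: p>=0.10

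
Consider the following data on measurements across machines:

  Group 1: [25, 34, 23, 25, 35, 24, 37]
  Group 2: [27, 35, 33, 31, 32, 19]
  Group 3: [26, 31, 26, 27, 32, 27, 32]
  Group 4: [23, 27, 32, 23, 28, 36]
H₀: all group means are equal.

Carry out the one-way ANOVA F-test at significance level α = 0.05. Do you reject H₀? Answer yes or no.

reject H₀: no

Group means [29.00, 29.50, 28.71, 28.17], grand mean 28.846
SSB = Σnᵢ(x̄ᵢ−x̄)² = 5.623; SSW = ΣΣ(x−x̄ᵢ)² = 563.762
MSB = 5.623/3 = 1.8742; MSW = 563.762/22 = 25.6255
F = MSB/MSW = 0.0731
df = (3, 22)
p-value (upper-tail) = 0.97376
At α=0.05: p ≥ α → fail to reject H₀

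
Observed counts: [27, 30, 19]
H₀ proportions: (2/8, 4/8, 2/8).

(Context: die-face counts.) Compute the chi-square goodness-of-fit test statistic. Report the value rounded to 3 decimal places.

test statistic = 5.053

n = 76; E_i = n·p_i = [19.00, 38.00, 19.00]
χ² = (27−19.00)²/19.00 + (30−38.00)²/38.00 + (19−19.00)²/19.00 = 5.0526
df = 2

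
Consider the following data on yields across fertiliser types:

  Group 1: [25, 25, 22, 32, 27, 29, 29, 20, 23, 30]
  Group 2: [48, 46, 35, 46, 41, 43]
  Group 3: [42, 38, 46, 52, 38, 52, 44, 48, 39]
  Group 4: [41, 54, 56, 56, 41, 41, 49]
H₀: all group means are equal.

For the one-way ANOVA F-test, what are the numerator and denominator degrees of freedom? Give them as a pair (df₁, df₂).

degrees of freedom = [3, 28]

k = 4 groups, N = 32 total
df = (k−1, N−k) = (4−1, 32−4) = (3, 28)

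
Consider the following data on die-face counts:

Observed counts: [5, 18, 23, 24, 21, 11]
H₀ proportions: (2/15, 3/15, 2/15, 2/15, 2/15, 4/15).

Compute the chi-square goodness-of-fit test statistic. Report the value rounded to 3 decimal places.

test statistic = 33.846

n = 102; E_i = n·p_i = [13.60, 20.40, 13.60, 13.60, 13.60, 27.20]
χ² = (5−13.60)²/13.60 + (18−20.40)²/20.40 + (23−13.60)²/13.60 + (24−13.60)²/13.60 + (21−13.60)²/13.60 + (11−27.20)²/27.20 = 33.8456
df = 5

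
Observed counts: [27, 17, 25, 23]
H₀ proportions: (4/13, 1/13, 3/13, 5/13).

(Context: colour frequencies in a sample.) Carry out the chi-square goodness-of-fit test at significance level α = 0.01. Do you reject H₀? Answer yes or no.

reject H₀: yes

n = 92; E_i = n·p_i = [28.31, 7.08, 21.23, 35.38]
χ² = (27−28.31)²/28.31 + (17−7.08)²/7.08 + (25−21.23)²/21.23 + (23−35.38)²/35.38 = 18.9781
df = 3
p-value (upper-tail) = 0.00028
At α=0.01: p < α → reject H₀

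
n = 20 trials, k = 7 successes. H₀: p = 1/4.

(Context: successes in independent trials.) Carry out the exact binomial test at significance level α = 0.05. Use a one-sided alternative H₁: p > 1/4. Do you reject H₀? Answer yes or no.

Exact binomial: n=20, k=7, p₀=1/4=0.2500
P(X≥7) from Σ C(n,i)·p₀^i·(1−p₀)^(n−i)
p-value (one-sided, H₁ greater) = 0.21422
At α=0.05: p ≥ α → fail to reject H₀

reject H₀: no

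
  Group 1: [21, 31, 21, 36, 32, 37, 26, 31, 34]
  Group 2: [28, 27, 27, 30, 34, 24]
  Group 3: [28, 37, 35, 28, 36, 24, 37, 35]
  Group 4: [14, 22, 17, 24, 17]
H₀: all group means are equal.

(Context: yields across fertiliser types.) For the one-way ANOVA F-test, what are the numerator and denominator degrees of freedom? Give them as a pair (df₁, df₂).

k = 4 groups, N = 28 total
df = (k−1, N−k) = (4−1, 28−4) = (3, 24)

degrees of freedom = [3, 24]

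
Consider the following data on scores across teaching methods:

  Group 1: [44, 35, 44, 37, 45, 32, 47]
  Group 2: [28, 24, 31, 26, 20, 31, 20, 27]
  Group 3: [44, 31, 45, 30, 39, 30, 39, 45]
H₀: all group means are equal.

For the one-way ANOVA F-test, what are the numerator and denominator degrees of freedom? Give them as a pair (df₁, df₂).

degrees of freedom = [2, 20]

k = 3 groups, N = 23 total
df = (k−1, N−k) = (3−1, 23−3) = (2, 20)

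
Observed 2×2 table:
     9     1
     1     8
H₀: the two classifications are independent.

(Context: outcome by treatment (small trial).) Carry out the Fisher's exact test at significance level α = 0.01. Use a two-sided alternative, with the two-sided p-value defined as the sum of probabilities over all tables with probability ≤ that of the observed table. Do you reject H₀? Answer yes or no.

reject H₀: yes

Margins: r₁=10, r₂=9, c₁=10, c₂=9, n=19
p_obs = C(10,9)·C(9,1)/C(19,10); sum pmf over tables with pmf ≤ p_obs
p-value (two-sided) = 0.00109
At α=0.01: p < α → reject H₀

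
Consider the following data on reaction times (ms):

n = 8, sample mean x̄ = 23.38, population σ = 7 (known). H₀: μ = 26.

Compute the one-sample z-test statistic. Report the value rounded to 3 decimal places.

SE = σ/√n = 7/√8 = 2.4749
z = (x̄−μ₀)/SE = (23.38−26)/2.4749 = -1.0586

test statistic = -1.059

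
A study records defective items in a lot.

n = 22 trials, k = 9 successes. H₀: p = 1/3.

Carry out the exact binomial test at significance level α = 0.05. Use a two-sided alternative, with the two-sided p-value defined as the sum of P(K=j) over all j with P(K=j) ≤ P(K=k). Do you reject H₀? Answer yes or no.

Exact binomial: n=22, k=9, p₀=1/3=0.3333
P(X=j) = C(n,j)·p₀^j·(1−p₀)^(n−j); p = Σ P(X=j) over j with P(X=j) ≤ P(X=9)
p-value (two-sided) = 0.49915
At α=0.05: p ≥ α → fail to reject H₀

reject H₀: no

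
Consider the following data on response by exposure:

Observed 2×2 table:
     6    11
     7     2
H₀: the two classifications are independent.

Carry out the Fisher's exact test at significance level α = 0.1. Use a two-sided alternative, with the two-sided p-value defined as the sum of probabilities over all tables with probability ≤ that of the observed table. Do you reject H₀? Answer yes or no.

reject H₀: yes

Margins: r₁=17, r₂=9, c₁=13, c₂=13, n=26
p_obs = C(17,6)·C(9,7)/C(26,13); sum pmf over tables with pmf ≤ p_obs
p-value (two-sided) = 0.09684
At α=0.1: p < α → reject H₀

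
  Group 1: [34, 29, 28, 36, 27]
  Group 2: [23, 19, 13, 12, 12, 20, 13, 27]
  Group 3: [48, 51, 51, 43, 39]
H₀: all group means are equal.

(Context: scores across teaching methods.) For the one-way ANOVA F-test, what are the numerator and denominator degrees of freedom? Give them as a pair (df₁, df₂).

k = 3 groups, N = 18 total
df = (k−1, N−k) = (3−1, 18−3) = (2, 15)

degrees of freedom = [2, 15]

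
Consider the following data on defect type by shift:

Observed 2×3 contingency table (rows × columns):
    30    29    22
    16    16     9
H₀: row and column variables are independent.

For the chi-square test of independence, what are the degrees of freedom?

degrees of freedom = 2

df = (r−1)(c−1) = (2−1)·(3−1) = 2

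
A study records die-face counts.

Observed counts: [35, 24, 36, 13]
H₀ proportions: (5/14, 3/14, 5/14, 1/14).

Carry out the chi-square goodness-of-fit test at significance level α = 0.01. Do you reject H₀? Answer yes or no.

n = 108; E_i = n·p_i = [38.57, 23.14, 38.57, 7.71]
χ² = (35−38.57)²/38.57 + (24−23.14)²/23.14 + (36−38.57)²/38.57 + (13−7.71)²/7.71 = 4.1556
df = 3
p-value (upper-tail) = 0.24515
At α=0.01: p ≥ α → fail to reject H₀

reject H₀: no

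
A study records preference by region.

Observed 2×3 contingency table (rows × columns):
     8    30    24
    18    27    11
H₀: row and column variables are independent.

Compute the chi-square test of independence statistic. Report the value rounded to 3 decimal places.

Row totals [62, 56], col totals [26, 57, 35], n=118
χ² = (8−13.66)²/13.66 + (30−29.95)²/29.95 + (24−18.39)²/18.39 + (18−12.34)²/12.34 + (27−27.05)²/27.05 + (11−16.61)²/16.61 = 8.5496
df = 2

test statistic = 8.550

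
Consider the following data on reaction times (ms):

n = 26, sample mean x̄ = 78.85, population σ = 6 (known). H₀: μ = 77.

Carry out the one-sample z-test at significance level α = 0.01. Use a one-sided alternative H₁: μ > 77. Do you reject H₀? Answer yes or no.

reject H₀: no

SE = σ/√n = 6/√26 = 1.1767
z = (x̄−μ₀)/SE = (78.85−77)/1.1767 = 1.5722
p-value (one-sided, H₁ greater) = 0.05795
At α=0.01: p ≥ α → fail to reject H₀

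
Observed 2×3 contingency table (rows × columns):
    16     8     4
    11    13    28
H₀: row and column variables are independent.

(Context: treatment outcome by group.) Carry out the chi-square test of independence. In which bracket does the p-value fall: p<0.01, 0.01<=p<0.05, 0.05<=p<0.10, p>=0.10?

Row totals [28, 52], col totals [27, 21, 32], n=80
χ² = (16−9.45)²/9.45 + (8−7.35)²/7.35 + (4−11.20)²/11.20 + (11−17.55)²/17.55 + (13−13.65)²/13.65 + (28−20.80)²/20.80 = 14.1938
df = 2
p-value (upper-tail) = 0.00083
→ bracket: p<0.01

p-value bracket: p<0.01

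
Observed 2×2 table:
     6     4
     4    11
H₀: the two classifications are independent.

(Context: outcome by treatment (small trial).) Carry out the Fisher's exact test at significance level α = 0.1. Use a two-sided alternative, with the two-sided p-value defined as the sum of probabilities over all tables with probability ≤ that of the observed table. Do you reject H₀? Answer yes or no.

reject H₀: no

Margins: r₁=10, r₂=15, c₁=10, c₂=15, n=25
p_obs = C(10,6)·C(15,4)/C(25,10); sum pmf over tables with pmf ≤ p_obs
p-value (two-sided) = 0.12212
At α=0.1: p ≥ α → fail to reject H₀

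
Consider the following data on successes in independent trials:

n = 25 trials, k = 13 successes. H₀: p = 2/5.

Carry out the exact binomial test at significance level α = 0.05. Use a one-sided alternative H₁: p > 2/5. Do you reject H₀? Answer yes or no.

Exact binomial: n=25, k=13, p₀=2/5=0.4000
P(X≥13) from Σ C(n,i)·p₀^i·(1−p₀)^(n−i)
p-value (one-sided, H₁ greater) = 0.15377
At α=0.05: p ≥ α → fail to reject H₀

reject H₀: no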